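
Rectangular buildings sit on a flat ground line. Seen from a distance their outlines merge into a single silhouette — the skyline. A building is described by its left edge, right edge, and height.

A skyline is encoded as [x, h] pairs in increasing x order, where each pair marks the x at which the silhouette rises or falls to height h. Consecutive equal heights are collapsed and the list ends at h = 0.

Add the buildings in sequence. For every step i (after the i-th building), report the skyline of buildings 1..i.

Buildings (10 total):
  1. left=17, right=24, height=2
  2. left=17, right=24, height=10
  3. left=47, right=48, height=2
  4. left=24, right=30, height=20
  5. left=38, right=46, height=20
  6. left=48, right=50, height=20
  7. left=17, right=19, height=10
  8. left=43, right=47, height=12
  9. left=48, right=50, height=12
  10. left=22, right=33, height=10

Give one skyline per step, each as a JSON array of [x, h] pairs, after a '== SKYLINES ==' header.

== SKYLINES ==
[[17,2],[24,0]]
[[17,10],[24,0]]
[[17,10],[24,0],[47,2],[48,0]]
[[17,10],[24,20],[30,0],[47,2],[48,0]]
[[17,10],[24,20],[30,0],[38,20],[46,0],[47,2],[48,0]]
[[17,10],[24,20],[30,0],[38,20],[46,0],[47,2],[48,20],[50,0]]
[[17,10],[24,20],[30,0],[38,20],[46,0],[47,2],[48,20],[50,0]]
[[17,10],[24,20],[30,0],[38,20],[46,12],[47,2],[48,20],[50,0]]
[[17,10],[24,20],[30,0],[38,20],[46,12],[47,2],[48,20],[50,0]]
[[17,10],[24,20],[30,10],[33,0],[38,20],[46,12],[47,2],[48,20],[50,0]]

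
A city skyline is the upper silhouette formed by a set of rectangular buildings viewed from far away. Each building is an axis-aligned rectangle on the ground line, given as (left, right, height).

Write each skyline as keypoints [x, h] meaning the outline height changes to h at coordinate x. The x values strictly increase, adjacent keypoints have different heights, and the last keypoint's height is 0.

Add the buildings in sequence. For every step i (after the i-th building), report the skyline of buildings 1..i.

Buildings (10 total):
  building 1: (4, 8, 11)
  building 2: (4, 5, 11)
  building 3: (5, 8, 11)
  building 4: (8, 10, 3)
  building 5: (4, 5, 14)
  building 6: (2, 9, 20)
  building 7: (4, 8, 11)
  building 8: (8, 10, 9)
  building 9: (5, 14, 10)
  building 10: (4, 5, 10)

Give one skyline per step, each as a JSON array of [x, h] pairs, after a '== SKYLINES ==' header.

== SKYLINES ==
[[4,11],[8,0]]
[[4,11],[8,0]]
[[4,11],[8,0]]
[[4,11],[8,3],[10,0]]
[[4,14],[5,11],[8,3],[10,0]]
[[2,20],[9,3],[10,0]]
[[2,20],[9,3],[10,0]]
[[2,20],[9,9],[10,0]]
[[2,20],[9,10],[14,0]]
[[2,20],[9,10],[14,0]]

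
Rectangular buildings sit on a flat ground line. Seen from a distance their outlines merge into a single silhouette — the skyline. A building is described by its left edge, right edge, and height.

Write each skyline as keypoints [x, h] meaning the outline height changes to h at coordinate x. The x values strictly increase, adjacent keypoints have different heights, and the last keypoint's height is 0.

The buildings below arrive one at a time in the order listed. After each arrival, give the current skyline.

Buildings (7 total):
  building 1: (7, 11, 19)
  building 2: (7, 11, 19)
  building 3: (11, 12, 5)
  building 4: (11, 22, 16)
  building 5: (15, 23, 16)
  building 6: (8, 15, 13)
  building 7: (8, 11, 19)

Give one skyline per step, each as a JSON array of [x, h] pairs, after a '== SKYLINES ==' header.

== SKYLINES ==
[[7,19],[11,0]]
[[7,19],[11,0]]
[[7,19],[11,5],[12,0]]
[[7,19],[11,16],[22,0]]
[[7,19],[11,16],[23,0]]
[[7,19],[11,16],[23,0]]
[[7,19],[11,16],[23,0]]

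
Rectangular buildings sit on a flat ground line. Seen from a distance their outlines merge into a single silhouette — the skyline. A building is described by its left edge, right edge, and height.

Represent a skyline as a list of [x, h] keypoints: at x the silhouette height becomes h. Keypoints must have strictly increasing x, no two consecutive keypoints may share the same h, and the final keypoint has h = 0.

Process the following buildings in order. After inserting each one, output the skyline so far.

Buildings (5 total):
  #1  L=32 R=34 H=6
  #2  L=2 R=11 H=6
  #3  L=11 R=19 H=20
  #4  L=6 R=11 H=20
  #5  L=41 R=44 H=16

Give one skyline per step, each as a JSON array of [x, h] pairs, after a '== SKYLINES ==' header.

== SKYLINES ==
[[32,6],[34,0]]
[[2,6],[11,0],[32,6],[34,0]]
[[2,6],[11,20],[19,0],[32,6],[34,0]]
[[2,6],[6,20],[19,0],[32,6],[34,0]]
[[2,6],[6,20],[19,0],[32,6],[34,0],[41,16],[44,0]]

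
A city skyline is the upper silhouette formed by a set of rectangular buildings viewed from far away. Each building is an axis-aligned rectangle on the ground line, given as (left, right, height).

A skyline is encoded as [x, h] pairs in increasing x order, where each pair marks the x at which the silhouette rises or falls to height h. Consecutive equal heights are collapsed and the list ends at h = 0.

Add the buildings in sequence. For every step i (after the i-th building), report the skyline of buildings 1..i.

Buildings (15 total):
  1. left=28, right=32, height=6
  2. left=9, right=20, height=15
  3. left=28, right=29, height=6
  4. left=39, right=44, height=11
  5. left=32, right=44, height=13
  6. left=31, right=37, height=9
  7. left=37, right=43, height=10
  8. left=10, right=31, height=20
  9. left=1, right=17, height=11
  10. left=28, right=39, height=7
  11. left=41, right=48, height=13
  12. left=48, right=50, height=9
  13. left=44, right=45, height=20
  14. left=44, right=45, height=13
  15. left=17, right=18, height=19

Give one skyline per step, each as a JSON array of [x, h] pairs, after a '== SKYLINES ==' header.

== SKYLINES ==
[[28,6],[32,0]]
[[9,15],[20,0],[28,6],[32,0]]
[[9,15],[20,0],[28,6],[32,0]]
[[9,15],[20,0],[28,6],[32,0],[39,11],[44,0]]
[[9,15],[20,0],[28,6],[32,13],[44,0]]
[[9,15],[20,0],[28,6],[31,9],[32,13],[44,0]]
[[9,15],[20,0],[28,6],[31,9],[32,13],[44,0]]
[[9,15],[10,20],[31,9],[32,13],[44,0]]
[[1,11],[9,15],[10,20],[31,9],[32,13],[44,0]]
[[1,11],[9,15],[10,20],[31,9],[32,13],[44,0]]
[[1,11],[9,15],[10,20],[31,9],[32,13],[48,0]]
[[1,11],[9,15],[10,20],[31,9],[32,13],[48,9],[50,0]]
[[1,11],[9,15],[10,20],[31,9],[32,13],[44,20],[45,13],[48,9],[50,0]]
[[1,11],[9,15],[10,20],[31,9],[32,13],[44,20],[45,13],[48,9],[50,0]]
[[1,11],[9,15],[10,20],[31,9],[32,13],[44,20],[45,13],[48,9],[50,0]]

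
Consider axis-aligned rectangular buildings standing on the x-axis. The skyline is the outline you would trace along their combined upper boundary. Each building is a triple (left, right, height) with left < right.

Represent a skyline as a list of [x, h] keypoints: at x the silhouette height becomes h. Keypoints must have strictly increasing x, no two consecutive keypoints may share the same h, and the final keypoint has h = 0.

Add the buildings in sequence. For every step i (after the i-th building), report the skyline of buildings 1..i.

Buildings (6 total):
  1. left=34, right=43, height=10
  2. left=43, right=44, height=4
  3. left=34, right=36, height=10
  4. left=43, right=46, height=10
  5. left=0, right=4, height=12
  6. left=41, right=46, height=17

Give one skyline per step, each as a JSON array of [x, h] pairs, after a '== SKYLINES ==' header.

== SKYLINES ==
[[34,10],[43,0]]
[[34,10],[43,4],[44,0]]
[[34,10],[43,4],[44,0]]
[[34,10],[46,0]]
[[0,12],[4,0],[34,10],[46,0]]
[[0,12],[4,0],[34,10],[41,17],[46,0]]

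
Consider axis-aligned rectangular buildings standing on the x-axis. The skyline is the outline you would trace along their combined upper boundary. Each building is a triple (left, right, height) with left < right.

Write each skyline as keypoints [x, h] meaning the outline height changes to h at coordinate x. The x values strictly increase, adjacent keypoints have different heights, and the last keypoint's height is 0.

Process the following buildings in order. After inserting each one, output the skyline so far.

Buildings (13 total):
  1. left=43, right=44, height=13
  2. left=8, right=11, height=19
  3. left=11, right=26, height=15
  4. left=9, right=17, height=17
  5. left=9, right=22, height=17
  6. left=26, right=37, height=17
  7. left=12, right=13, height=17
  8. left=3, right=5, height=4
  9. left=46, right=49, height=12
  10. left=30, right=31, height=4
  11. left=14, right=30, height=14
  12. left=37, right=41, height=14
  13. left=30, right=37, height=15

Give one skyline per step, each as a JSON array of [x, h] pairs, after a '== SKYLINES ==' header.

== SKYLINES ==
[[43,13],[44,0]]
[[8,19],[11,0],[43,13],[44,0]]
[[8,19],[11,15],[26,0],[43,13],[44,0]]
[[8,19],[11,17],[17,15],[26,0],[43,13],[44,0]]
[[8,19],[11,17],[22,15],[26,0],[43,13],[44,0]]
[[8,19],[11,17],[22,15],[26,17],[37,0],[43,13],[44,0]]
[[8,19],[11,17],[22,15],[26,17],[37,0],[43,13],[44,0]]
[[3,4],[5,0],[8,19],[11,17],[22,15],[26,17],[37,0],[43,13],[44,0]]
[[3,4],[5,0],[8,19],[11,17],[22,15],[26,17],[37,0],[43,13],[44,0],[46,12],[49,0]]
[[3,4],[5,0],[8,19],[11,17],[22,15],[26,17],[37,0],[43,13],[44,0],[46,12],[49,0]]
[[3,4],[5,0],[8,19],[11,17],[22,15],[26,17],[37,0],[43,13],[44,0],[46,12],[49,0]]
[[3,4],[5,0],[8,19],[11,17],[22,15],[26,17],[37,14],[41,0],[43,13],[44,0],[46,12],[49,0]]
[[3,4],[5,0],[8,19],[11,17],[22,15],[26,17],[37,14],[41,0],[43,13],[44,0],[46,12],[49,0]]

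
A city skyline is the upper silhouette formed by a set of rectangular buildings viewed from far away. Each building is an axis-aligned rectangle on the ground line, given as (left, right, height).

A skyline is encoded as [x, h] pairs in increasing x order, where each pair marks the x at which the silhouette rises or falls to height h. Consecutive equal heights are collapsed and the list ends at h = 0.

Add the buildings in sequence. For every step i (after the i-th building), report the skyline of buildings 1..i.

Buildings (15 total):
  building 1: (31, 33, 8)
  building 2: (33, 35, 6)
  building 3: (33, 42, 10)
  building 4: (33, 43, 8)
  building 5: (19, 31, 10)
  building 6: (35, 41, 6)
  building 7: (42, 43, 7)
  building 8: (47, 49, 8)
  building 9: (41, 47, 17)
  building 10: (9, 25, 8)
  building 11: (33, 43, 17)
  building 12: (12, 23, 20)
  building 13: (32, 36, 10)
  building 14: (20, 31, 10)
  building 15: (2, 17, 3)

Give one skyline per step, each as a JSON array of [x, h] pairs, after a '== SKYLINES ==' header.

== SKYLINES ==
[[31,8],[33,0]]
[[31,8],[33,6],[35,0]]
[[31,8],[33,10],[42,0]]
[[31,8],[33,10],[42,8],[43,0]]
[[19,10],[31,8],[33,10],[42,8],[43,0]]
[[19,10],[31,8],[33,10],[42,8],[43,0]]
[[19,10],[31,8],[33,10],[42,8],[43,0]]
[[19,10],[31,8],[33,10],[42,8],[43,0],[47,8],[49,0]]
[[19,10],[31,8],[33,10],[41,17],[47,8],[49,0]]
[[9,8],[19,10],[31,8],[33,10],[41,17],[47,8],[49,0]]
[[9,8],[19,10],[31,8],[33,17],[47,8],[49,0]]
[[9,8],[12,20],[23,10],[31,8],[33,17],[47,8],[49,0]]
[[9,8],[12,20],[23,10],[31,8],[32,10],[33,17],[47,8],[49,0]]
[[9,8],[12,20],[23,10],[31,8],[32,10],[33,17],[47,8],[49,0]]
[[2,3],[9,8],[12,20],[23,10],[31,8],[32,10],[33,17],[47,8],[49,0]]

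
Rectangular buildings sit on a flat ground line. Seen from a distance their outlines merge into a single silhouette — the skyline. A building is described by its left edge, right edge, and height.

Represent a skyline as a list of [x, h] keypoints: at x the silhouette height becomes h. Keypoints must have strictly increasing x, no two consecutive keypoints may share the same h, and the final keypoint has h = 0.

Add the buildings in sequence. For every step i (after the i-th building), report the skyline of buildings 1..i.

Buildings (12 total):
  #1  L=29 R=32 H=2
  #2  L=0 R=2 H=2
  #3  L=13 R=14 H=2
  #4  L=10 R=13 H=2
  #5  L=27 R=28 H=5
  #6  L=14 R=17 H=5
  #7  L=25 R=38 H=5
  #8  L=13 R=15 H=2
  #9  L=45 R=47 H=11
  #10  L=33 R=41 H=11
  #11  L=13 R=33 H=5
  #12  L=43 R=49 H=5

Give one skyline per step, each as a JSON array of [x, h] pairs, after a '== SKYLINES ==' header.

== SKYLINES ==
[[29,2],[32,0]]
[[0,2],[2,0],[29,2],[32,0]]
[[0,2],[2,0],[13,2],[14,0],[29,2],[32,0]]
[[0,2],[2,0],[10,2],[14,0],[29,2],[32,0]]
[[0,2],[2,0],[10,2],[14,0],[27,5],[28,0],[29,2],[32,0]]
[[0,2],[2,0],[10,2],[14,5],[17,0],[27,5],[28,0],[29,2],[32,0]]
[[0,2],[2,0],[10,2],[14,5],[17,0],[25,5],[38,0]]
[[0,2],[2,0],[10,2],[14,5],[17,0],[25,5],[38,0]]
[[0,2],[2,0],[10,2],[14,5],[17,0],[25,5],[38,0],[45,11],[47,0]]
[[0,2],[2,0],[10,2],[14,5],[17,0],[25,5],[33,11],[41,0],[45,11],[47,0]]
[[0,2],[2,0],[10,2],[13,5],[33,11],[41,0],[45,11],[47,0]]
[[0,2],[2,0],[10,2],[13,5],[33,11],[41,0],[43,5],[45,11],[47,5],[49,0]]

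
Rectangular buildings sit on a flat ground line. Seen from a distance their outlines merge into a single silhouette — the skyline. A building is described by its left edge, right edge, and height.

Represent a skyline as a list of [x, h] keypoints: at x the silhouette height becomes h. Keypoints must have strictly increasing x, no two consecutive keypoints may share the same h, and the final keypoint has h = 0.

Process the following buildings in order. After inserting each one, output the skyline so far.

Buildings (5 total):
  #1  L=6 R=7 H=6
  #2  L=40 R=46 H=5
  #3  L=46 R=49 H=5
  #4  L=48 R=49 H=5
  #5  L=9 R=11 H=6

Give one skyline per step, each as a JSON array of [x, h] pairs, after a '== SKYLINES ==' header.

== SKYLINES ==
[[6,6],[7,0]]
[[6,6],[7,0],[40,5],[46,0]]
[[6,6],[7,0],[40,5],[49,0]]
[[6,6],[7,0],[40,5],[49,0]]
[[6,6],[7,0],[9,6],[11,0],[40,5],[49,0]]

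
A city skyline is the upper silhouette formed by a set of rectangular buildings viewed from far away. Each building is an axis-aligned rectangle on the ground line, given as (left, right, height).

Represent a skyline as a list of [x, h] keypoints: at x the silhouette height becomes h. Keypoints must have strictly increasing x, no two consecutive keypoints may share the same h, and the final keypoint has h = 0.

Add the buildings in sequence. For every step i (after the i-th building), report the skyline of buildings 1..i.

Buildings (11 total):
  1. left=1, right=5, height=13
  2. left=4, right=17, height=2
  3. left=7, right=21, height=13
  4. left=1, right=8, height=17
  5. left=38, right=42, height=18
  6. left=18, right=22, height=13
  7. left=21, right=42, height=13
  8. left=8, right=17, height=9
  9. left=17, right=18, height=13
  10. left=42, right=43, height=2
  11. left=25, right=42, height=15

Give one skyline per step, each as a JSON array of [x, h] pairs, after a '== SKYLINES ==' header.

== SKYLINES ==
[[1,13],[5,0]]
[[1,13],[5,2],[17,0]]
[[1,13],[5,2],[7,13],[21,0]]
[[1,17],[8,13],[21,0]]
[[1,17],[8,13],[21,0],[38,18],[42,0]]
[[1,17],[8,13],[22,0],[38,18],[42,0]]
[[1,17],[8,13],[38,18],[42,0]]
[[1,17],[8,13],[38,18],[42,0]]
[[1,17],[8,13],[38,18],[42,0]]
[[1,17],[8,13],[38,18],[42,2],[43,0]]
[[1,17],[8,13],[25,15],[38,18],[42,2],[43,0]]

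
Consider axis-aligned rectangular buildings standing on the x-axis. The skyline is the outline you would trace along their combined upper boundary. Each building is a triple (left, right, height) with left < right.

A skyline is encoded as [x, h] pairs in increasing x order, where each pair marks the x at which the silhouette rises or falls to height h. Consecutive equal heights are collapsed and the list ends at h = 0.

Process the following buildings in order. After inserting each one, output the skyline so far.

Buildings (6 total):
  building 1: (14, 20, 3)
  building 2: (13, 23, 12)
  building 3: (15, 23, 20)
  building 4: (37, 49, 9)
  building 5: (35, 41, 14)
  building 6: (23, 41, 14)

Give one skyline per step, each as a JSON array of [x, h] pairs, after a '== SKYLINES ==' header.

== SKYLINES ==
[[14,3],[20,0]]
[[13,12],[23,0]]
[[13,12],[15,20],[23,0]]
[[13,12],[15,20],[23,0],[37,9],[49,0]]
[[13,12],[15,20],[23,0],[35,14],[41,9],[49,0]]
[[13,12],[15,20],[23,14],[41,9],[49,0]]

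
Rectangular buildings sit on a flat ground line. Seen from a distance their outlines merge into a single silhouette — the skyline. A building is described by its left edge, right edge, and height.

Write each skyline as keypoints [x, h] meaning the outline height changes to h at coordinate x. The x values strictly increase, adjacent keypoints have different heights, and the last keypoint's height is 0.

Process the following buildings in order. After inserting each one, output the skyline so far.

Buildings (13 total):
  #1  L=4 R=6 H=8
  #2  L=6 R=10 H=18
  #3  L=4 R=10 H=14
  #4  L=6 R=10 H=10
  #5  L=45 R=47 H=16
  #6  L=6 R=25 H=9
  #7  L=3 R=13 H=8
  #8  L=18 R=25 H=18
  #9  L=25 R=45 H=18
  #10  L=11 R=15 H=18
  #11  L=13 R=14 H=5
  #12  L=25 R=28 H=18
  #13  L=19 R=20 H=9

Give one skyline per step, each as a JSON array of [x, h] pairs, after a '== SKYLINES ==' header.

== SKYLINES ==
[[4,8],[6,0]]
[[4,8],[6,18],[10,0]]
[[4,14],[6,18],[10,0]]
[[4,14],[6,18],[10,0]]
[[4,14],[6,18],[10,0],[45,16],[47,0]]
[[4,14],[6,18],[10,9],[25,0],[45,16],[47,0]]
[[3,8],[4,14],[6,18],[10,9],[25,0],[45,16],[47,0]]
[[3,8],[4,14],[6,18],[10,9],[18,18],[25,0],[45,16],[47,0]]
[[3,8],[4,14],[6,18],[10,9],[18,18],[45,16],[47,0]]
[[3,8],[4,14],[6,18],[10,9],[11,18],[15,9],[18,18],[45,16],[47,0]]
[[3,8],[4,14],[6,18],[10,9],[11,18],[15,9],[18,18],[45,16],[47,0]]
[[3,8],[4,14],[6,18],[10,9],[11,18],[15,9],[18,18],[45,16],[47,0]]
[[3,8],[4,14],[6,18],[10,9],[11,18],[15,9],[18,18],[45,16],[47,0]]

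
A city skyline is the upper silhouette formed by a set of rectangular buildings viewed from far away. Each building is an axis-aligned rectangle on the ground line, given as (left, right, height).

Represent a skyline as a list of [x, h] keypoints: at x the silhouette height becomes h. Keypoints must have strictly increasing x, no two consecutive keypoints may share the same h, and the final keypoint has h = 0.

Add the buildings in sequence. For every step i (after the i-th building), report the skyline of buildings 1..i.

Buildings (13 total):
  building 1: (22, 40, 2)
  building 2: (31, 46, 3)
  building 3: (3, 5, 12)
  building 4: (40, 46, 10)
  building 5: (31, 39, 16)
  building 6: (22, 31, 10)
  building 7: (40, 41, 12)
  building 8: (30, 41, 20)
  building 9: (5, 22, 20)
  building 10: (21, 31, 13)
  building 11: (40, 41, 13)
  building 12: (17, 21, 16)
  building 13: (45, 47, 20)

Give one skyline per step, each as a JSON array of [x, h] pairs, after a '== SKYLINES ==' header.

== SKYLINES ==
[[22,2],[40,0]]
[[22,2],[31,3],[46,0]]
[[3,12],[5,0],[22,2],[31,3],[46,0]]
[[3,12],[5,0],[22,2],[31,3],[40,10],[46,0]]
[[3,12],[5,0],[22,2],[31,16],[39,3],[40,10],[46,0]]
[[3,12],[5,0],[22,10],[31,16],[39,3],[40,10],[46,0]]
[[3,12],[5,0],[22,10],[31,16],[39,3],[40,12],[41,10],[46,0]]
[[3,12],[5,0],[22,10],[30,20],[41,10],[46,0]]
[[3,12],[5,20],[22,10],[30,20],[41,10],[46,0]]
[[3,12],[5,20],[22,13],[30,20],[41,10],[46,0]]
[[3,12],[5,20],[22,13],[30,20],[41,10],[46,0]]
[[3,12],[5,20],[22,13],[30,20],[41,10],[46,0]]
[[3,12],[5,20],[22,13],[30,20],[41,10],[45,20],[47,0]]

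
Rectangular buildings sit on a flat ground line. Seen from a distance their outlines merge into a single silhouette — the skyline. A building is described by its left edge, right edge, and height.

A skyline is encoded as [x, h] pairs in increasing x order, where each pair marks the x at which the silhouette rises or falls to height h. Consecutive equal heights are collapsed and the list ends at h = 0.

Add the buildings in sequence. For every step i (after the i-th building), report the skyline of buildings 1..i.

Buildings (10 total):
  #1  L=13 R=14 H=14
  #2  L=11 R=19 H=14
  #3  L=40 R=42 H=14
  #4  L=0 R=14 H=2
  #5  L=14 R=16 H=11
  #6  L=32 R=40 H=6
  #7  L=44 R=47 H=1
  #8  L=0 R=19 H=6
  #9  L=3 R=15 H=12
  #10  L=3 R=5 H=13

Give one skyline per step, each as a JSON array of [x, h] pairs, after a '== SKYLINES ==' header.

== SKYLINES ==
[[13,14],[14,0]]
[[11,14],[19,0]]
[[11,14],[19,0],[40,14],[42,0]]
[[0,2],[11,14],[19,0],[40,14],[42,0]]
[[0,2],[11,14],[19,0],[40,14],[42,0]]
[[0,2],[11,14],[19,0],[32,6],[40,14],[42,0]]
[[0,2],[11,14],[19,0],[32,6],[40,14],[42,0],[44,1],[47,0]]
[[0,6],[11,14],[19,0],[32,6],[40,14],[42,0],[44,1],[47,0]]
[[0,6],[3,12],[11,14],[19,0],[32,6],[40,14],[42,0],[44,1],[47,0]]
[[0,6],[3,13],[5,12],[11,14],[19,0],[32,6],[40,14],[42,0],[44,1],[47,0]]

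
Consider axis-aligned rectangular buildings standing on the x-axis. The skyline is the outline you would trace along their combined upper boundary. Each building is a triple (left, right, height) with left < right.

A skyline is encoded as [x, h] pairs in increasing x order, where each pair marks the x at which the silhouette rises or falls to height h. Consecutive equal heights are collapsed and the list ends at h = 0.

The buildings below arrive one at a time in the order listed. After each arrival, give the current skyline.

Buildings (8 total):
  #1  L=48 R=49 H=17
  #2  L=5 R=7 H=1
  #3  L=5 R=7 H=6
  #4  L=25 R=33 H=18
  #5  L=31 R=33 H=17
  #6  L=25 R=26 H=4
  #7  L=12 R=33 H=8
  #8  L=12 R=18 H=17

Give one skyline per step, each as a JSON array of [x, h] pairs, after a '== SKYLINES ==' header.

== SKYLINES ==
[[48,17],[49,0]]
[[5,1],[7,0],[48,17],[49,0]]
[[5,6],[7,0],[48,17],[49,0]]
[[5,6],[7,0],[25,18],[33,0],[48,17],[49,0]]
[[5,6],[7,0],[25,18],[33,0],[48,17],[49,0]]
[[5,6],[7,0],[25,18],[33,0],[48,17],[49,0]]
[[5,6],[7,0],[12,8],[25,18],[33,0],[48,17],[49,0]]
[[5,6],[7,0],[12,17],[18,8],[25,18],[33,0],[48,17],[49,0]]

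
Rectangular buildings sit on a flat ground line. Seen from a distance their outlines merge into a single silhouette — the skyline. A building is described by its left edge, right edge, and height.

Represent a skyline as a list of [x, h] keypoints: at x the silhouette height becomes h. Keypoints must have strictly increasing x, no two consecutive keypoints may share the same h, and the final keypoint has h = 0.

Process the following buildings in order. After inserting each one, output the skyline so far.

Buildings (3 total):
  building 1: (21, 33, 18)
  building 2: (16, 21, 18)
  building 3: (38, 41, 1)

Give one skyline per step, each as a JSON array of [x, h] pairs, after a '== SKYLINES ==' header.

== SKYLINES ==
[[21,18],[33,0]]
[[16,18],[33,0]]
[[16,18],[33,0],[38,1],[41,0]]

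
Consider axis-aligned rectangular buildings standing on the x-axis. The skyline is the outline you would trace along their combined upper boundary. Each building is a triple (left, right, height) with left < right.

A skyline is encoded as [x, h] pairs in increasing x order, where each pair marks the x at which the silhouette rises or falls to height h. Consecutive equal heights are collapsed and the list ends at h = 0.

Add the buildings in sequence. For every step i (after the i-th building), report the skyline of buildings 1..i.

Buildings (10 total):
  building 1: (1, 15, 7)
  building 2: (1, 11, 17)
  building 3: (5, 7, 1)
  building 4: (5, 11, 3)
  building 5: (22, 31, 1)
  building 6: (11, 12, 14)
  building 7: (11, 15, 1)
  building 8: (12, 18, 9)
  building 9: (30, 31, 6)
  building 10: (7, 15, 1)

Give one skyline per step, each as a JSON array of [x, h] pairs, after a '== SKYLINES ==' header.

== SKYLINES ==
[[1,7],[15,0]]
[[1,17],[11,7],[15,0]]
[[1,17],[11,7],[15,0]]
[[1,17],[11,7],[15,0]]
[[1,17],[11,7],[15,0],[22,1],[31,0]]
[[1,17],[11,14],[12,7],[15,0],[22,1],[31,0]]
[[1,17],[11,14],[12,7],[15,0],[22,1],[31,0]]
[[1,17],[11,14],[12,9],[18,0],[22,1],[31,0]]
[[1,17],[11,14],[12,9],[18,0],[22,1],[30,6],[31,0]]
[[1,17],[11,14],[12,9],[18,0],[22,1],[30,6],[31,0]]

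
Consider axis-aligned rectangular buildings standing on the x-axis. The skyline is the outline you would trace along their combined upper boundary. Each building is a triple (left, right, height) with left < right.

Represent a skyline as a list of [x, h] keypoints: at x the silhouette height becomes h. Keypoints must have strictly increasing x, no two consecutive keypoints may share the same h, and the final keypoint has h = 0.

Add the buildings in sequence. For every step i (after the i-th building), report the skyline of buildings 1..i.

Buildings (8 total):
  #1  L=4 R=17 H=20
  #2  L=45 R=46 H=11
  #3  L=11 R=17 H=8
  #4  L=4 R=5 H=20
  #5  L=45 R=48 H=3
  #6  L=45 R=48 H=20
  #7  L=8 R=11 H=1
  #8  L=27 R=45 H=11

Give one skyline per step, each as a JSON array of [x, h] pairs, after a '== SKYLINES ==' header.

== SKYLINES ==
[[4,20],[17,0]]
[[4,20],[17,0],[45,11],[46,0]]
[[4,20],[17,0],[45,11],[46,0]]
[[4,20],[17,0],[45,11],[46,0]]
[[4,20],[17,0],[45,11],[46,3],[48,0]]
[[4,20],[17,0],[45,20],[48,0]]
[[4,20],[17,0],[45,20],[48,0]]
[[4,20],[17,0],[27,11],[45,20],[48,0]]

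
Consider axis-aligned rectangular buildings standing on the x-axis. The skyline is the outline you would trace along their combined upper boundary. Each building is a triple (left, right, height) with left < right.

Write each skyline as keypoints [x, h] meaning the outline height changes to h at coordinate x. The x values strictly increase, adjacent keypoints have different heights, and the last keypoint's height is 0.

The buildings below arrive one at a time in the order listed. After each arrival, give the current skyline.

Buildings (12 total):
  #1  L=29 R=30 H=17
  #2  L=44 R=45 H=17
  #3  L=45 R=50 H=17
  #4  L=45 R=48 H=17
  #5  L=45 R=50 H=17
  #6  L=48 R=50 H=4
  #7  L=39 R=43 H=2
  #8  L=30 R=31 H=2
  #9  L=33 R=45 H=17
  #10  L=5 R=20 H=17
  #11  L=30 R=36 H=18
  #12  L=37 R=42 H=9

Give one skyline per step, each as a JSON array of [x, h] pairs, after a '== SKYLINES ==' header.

== SKYLINES ==
[[29,17],[30,0]]
[[29,17],[30,0],[44,17],[45,0]]
[[29,17],[30,0],[44,17],[50,0]]
[[29,17],[30,0],[44,17],[50,0]]
[[29,17],[30,0],[44,17],[50,0]]
[[29,17],[30,0],[44,17],[50,0]]
[[29,17],[30,0],[39,2],[43,0],[44,17],[50,0]]
[[29,17],[30,2],[31,0],[39,2],[43,0],[44,17],[50,0]]
[[29,17],[30,2],[31,0],[33,17],[50,0]]
[[5,17],[20,0],[29,17],[30,2],[31,0],[33,17],[50,0]]
[[5,17],[20,0],[29,17],[30,18],[36,17],[50,0]]
[[5,17],[20,0],[29,17],[30,18],[36,17],[50,0]]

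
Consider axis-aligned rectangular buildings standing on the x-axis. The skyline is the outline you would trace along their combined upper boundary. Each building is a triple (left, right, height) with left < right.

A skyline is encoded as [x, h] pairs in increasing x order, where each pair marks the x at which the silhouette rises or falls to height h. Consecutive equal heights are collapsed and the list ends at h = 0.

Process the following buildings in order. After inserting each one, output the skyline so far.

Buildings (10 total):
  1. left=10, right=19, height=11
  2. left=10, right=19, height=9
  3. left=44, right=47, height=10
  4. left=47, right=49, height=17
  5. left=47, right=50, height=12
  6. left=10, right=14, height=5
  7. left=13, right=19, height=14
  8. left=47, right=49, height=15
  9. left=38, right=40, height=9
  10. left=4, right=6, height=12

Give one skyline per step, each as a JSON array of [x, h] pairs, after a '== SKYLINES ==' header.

== SKYLINES ==
[[10,11],[19,0]]
[[10,11],[19,0]]
[[10,11],[19,0],[44,10],[47,0]]
[[10,11],[19,0],[44,10],[47,17],[49,0]]
[[10,11],[19,0],[44,10],[47,17],[49,12],[50,0]]
[[10,11],[19,0],[44,10],[47,17],[49,12],[50,0]]
[[10,11],[13,14],[19,0],[44,10],[47,17],[49,12],[50,0]]
[[10,11],[13,14],[19,0],[44,10],[47,17],[49,12],[50,0]]
[[10,11],[13,14],[19,0],[38,9],[40,0],[44,10],[47,17],[49,12],[50,0]]
[[4,12],[6,0],[10,11],[13,14],[19,0],[38,9],[40,0],[44,10],[47,17],[49,12],[50,0]]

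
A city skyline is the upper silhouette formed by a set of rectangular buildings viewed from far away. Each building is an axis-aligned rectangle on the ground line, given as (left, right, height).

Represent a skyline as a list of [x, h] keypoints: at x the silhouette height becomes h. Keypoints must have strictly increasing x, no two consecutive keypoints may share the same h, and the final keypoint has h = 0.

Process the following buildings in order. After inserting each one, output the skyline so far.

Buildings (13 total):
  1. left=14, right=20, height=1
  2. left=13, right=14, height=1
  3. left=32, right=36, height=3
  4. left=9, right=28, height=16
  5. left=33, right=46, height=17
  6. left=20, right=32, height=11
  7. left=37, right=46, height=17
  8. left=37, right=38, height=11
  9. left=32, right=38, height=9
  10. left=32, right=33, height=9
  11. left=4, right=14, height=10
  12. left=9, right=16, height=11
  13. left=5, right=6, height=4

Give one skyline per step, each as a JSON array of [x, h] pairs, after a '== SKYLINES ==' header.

== SKYLINES ==
[[14,1],[20,0]]
[[13,1],[20,0]]
[[13,1],[20,0],[32,3],[36,0]]
[[9,16],[28,0],[32,3],[36,0]]
[[9,16],[28,0],[32,3],[33,17],[46,0]]
[[9,16],[28,11],[32,3],[33,17],[46,0]]
[[9,16],[28,11],[32,3],[33,17],[46,0]]
[[9,16],[28,11],[32,3],[33,17],[46,0]]
[[9,16],[28,11],[32,9],[33,17],[46,0]]
[[9,16],[28,11],[32,9],[33,17],[46,0]]
[[4,10],[9,16],[28,11],[32,9],[33,17],[46,0]]
[[4,10],[9,16],[28,11],[32,9],[33,17],[46,0]]
[[4,10],[9,16],[28,11],[32,9],[33,17],[46,0]]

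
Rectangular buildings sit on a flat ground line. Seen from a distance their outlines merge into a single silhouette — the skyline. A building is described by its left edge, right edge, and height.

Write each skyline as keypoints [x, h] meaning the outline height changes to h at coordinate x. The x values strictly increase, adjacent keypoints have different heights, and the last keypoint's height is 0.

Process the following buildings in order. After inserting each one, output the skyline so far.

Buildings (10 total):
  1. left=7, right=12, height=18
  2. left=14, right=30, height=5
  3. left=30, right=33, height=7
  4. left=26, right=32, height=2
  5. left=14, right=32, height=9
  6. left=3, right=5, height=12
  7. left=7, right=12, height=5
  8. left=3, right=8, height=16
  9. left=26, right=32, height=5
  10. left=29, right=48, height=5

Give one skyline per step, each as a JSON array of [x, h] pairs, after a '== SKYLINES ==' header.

== SKYLINES ==
[[7,18],[12,0]]
[[7,18],[12,0],[14,5],[30,0]]
[[7,18],[12,0],[14,5],[30,7],[33,0]]
[[7,18],[12,0],[14,5],[30,7],[33,0]]
[[7,18],[12,0],[14,9],[32,7],[33,0]]
[[3,12],[5,0],[7,18],[12,0],[14,9],[32,7],[33,0]]
[[3,12],[5,0],[7,18],[12,0],[14,9],[32,7],[33,0]]
[[3,16],[7,18],[12,0],[14,9],[32,7],[33,0]]
[[3,16],[7,18],[12,0],[14,9],[32,7],[33,0]]
[[3,16],[7,18],[12,0],[14,9],[32,7],[33,5],[48,0]]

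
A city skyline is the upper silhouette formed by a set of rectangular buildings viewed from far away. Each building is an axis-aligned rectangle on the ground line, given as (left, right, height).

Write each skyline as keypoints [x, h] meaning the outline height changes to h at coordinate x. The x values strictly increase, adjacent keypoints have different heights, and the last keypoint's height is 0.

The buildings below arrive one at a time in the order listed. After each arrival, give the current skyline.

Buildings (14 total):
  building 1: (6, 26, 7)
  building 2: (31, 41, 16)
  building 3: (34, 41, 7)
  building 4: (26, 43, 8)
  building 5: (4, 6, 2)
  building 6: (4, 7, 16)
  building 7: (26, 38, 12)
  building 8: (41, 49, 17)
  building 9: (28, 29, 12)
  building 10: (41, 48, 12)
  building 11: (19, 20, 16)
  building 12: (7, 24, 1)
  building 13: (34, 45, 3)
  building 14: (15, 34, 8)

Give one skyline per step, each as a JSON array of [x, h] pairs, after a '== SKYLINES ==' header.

== SKYLINES ==
[[6,7],[26,0]]
[[6,7],[26,0],[31,16],[41,0]]
[[6,7],[26,0],[31,16],[41,0]]
[[6,7],[26,8],[31,16],[41,8],[43,0]]
[[4,2],[6,7],[26,8],[31,16],[41,8],[43,0]]
[[4,16],[7,7],[26,8],[31,16],[41,8],[43,0]]
[[4,16],[7,7],[26,12],[31,16],[41,8],[43,0]]
[[4,16],[7,7],[26,12],[31,16],[41,17],[49,0]]
[[4,16],[7,7],[26,12],[31,16],[41,17],[49,0]]
[[4,16],[7,7],[26,12],[31,16],[41,17],[49,0]]
[[4,16],[7,7],[19,16],[20,7],[26,12],[31,16],[41,17],[49,0]]
[[4,16],[7,7],[19,16],[20,7],[26,12],[31,16],[41,17],[49,0]]
[[4,16],[7,7],[19,16],[20,7],[26,12],[31,16],[41,17],[49,0]]
[[4,16],[7,7],[15,8],[19,16],[20,8],[26,12],[31,16],[41,17],[49,0]]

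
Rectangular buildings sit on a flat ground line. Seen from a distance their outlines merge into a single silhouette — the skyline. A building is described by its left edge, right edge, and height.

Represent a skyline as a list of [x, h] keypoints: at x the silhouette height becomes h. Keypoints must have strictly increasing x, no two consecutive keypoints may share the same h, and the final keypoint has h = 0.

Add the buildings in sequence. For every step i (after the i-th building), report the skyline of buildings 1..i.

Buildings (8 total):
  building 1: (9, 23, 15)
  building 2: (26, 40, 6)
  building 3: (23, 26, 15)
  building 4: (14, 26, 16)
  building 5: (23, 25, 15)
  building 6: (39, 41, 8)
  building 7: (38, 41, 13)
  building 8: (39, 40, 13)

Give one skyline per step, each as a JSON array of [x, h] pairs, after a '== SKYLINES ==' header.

== SKYLINES ==
[[9,15],[23,0]]
[[9,15],[23,0],[26,6],[40,0]]
[[9,15],[26,6],[40,0]]
[[9,15],[14,16],[26,6],[40,0]]
[[9,15],[14,16],[26,6],[40,0]]
[[9,15],[14,16],[26,6],[39,8],[41,0]]
[[9,15],[14,16],[26,6],[38,13],[41,0]]
[[9,15],[14,16],[26,6],[38,13],[41,0]]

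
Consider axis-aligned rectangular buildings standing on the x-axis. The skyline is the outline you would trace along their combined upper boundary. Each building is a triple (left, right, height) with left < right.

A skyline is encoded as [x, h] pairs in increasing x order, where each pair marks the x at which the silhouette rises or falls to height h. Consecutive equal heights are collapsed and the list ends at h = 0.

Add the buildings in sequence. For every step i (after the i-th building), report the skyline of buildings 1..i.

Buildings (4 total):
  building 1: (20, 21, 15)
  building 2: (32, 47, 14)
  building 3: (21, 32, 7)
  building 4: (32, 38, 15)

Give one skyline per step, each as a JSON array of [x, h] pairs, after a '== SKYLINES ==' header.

== SKYLINES ==
[[20,15],[21,0]]
[[20,15],[21,0],[32,14],[47,0]]
[[20,15],[21,7],[32,14],[47,0]]
[[20,15],[21,7],[32,15],[38,14],[47,0]]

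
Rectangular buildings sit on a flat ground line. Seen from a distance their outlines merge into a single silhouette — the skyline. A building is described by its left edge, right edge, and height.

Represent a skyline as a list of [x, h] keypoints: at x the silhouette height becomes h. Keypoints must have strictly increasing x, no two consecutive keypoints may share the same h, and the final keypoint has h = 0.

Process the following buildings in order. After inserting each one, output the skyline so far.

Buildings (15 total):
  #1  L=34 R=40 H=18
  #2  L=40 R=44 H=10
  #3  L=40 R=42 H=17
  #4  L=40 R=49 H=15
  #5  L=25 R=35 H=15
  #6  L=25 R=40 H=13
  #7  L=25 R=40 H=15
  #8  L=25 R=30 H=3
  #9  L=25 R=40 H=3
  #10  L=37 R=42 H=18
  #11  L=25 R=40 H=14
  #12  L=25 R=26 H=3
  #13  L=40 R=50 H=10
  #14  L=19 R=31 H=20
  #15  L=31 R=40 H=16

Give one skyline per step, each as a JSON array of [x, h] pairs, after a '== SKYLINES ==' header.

== SKYLINES ==
[[34,18],[40,0]]
[[34,18],[40,10],[44,0]]
[[34,18],[40,17],[42,10],[44,0]]
[[34,18],[40,17],[42,15],[49,0]]
[[25,15],[34,18],[40,17],[42,15],[49,0]]
[[25,15],[34,18],[40,17],[42,15],[49,0]]
[[25,15],[34,18],[40,17],[42,15],[49,0]]
[[25,15],[34,18],[40,17],[42,15],[49,0]]
[[25,15],[34,18],[40,17],[42,15],[49,0]]
[[25,15],[34,18],[42,15],[49,0]]
[[25,15],[34,18],[42,15],[49,0]]
[[25,15],[34,18],[42,15],[49,0]]
[[25,15],[34,18],[42,15],[49,10],[50,0]]
[[19,20],[31,15],[34,18],[42,15],[49,10],[50,0]]
[[19,20],[31,16],[34,18],[42,15],[49,10],[50,0]]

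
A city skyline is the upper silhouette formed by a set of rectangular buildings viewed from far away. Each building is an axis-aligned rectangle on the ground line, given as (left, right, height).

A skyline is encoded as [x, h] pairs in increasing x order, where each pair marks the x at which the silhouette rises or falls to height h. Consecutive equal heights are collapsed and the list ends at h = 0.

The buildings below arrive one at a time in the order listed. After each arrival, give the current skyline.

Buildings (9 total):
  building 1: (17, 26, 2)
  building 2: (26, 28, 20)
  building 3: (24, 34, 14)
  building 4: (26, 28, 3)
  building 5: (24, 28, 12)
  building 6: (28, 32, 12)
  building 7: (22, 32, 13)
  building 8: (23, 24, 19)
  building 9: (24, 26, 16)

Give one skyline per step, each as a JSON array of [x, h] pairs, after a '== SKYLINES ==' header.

== SKYLINES ==
[[17,2],[26,0]]
[[17,2],[26,20],[28,0]]
[[17,2],[24,14],[26,20],[28,14],[34,0]]
[[17,2],[24,14],[26,20],[28,14],[34,0]]
[[17,2],[24,14],[26,20],[28,14],[34,0]]
[[17,2],[24,14],[26,20],[28,14],[34,0]]
[[17,2],[22,13],[24,14],[26,20],[28,14],[34,0]]
[[17,2],[22,13],[23,19],[24,14],[26,20],[28,14],[34,0]]
[[17,2],[22,13],[23,19],[24,16],[26,20],[28,14],[34,0]]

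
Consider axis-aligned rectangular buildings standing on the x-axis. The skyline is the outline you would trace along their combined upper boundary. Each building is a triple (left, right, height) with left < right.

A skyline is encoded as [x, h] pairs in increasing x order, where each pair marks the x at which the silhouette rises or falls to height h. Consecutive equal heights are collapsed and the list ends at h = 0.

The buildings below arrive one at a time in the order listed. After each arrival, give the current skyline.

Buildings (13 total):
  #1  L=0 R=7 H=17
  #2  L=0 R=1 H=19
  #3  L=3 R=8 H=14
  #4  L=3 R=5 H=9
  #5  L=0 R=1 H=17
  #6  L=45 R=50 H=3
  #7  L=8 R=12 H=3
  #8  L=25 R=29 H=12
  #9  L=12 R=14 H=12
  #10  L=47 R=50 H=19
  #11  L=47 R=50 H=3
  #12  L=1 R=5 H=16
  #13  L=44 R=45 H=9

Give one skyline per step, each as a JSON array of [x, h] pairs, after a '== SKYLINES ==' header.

== SKYLINES ==
[[0,17],[7,0]]
[[0,19],[1,17],[7,0]]
[[0,19],[1,17],[7,14],[8,0]]
[[0,19],[1,17],[7,14],[8,0]]
[[0,19],[1,17],[7,14],[8,0]]
[[0,19],[1,17],[7,14],[8,0],[45,3],[50,0]]
[[0,19],[1,17],[7,14],[8,3],[12,0],[45,3],[50,0]]
[[0,19],[1,17],[7,14],[8,3],[12,0],[25,12],[29,0],[45,3],[50,0]]
[[0,19],[1,17],[7,14],[8,3],[12,12],[14,0],[25,12],[29,0],[45,3],[50,0]]
[[0,19],[1,17],[7,14],[8,3],[12,12],[14,0],[25,12],[29,0],[45,3],[47,19],[50,0]]
[[0,19],[1,17],[7,14],[8,3],[12,12],[14,0],[25,12],[29,0],[45,3],[47,19],[50,0]]
[[0,19],[1,17],[7,14],[8,3],[12,12],[14,0],[25,12],[29,0],[45,3],[47,19],[50,0]]
[[0,19],[1,17],[7,14],[8,3],[12,12],[14,0],[25,12],[29,0],[44,9],[45,3],[47,19],[50,0]]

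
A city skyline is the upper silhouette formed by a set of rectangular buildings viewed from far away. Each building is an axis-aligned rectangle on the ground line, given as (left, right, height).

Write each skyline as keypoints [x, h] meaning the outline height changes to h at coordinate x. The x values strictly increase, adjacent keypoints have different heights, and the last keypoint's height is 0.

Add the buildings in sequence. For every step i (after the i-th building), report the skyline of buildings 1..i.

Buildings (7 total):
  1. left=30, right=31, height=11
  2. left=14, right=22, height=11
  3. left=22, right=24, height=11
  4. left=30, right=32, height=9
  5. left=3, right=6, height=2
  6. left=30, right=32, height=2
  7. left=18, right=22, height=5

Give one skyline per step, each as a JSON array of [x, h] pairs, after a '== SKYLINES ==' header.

== SKYLINES ==
[[30,11],[31,0]]
[[14,11],[22,0],[30,11],[31,0]]
[[14,11],[24,0],[30,11],[31,0]]
[[14,11],[24,0],[30,11],[31,9],[32,0]]
[[3,2],[6,0],[14,11],[24,0],[30,11],[31,9],[32,0]]
[[3,2],[6,0],[14,11],[24,0],[30,11],[31,9],[32,0]]
[[3,2],[6,0],[14,11],[24,0],[30,11],[31,9],[32,0]]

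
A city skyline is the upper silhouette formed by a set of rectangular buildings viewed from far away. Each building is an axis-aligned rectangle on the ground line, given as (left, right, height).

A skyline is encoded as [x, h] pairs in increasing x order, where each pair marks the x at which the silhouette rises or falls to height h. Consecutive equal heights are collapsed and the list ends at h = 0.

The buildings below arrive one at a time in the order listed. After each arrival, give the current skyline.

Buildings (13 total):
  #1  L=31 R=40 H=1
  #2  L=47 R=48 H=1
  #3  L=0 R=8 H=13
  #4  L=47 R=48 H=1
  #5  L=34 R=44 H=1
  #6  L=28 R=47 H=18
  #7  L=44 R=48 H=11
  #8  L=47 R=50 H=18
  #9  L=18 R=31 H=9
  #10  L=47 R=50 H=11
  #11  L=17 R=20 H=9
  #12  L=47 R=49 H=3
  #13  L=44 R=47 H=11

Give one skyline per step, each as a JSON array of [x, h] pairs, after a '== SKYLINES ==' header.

== SKYLINES ==
[[31,1],[40,0]]
[[31,1],[40,0],[47,1],[48,0]]
[[0,13],[8,0],[31,1],[40,0],[47,1],[48,0]]
[[0,13],[8,0],[31,1],[40,0],[47,1],[48,0]]
[[0,13],[8,0],[31,1],[44,0],[47,1],[48,0]]
[[0,13],[8,0],[28,18],[47,1],[48,0]]
[[0,13],[8,0],[28,18],[47,11],[48,0]]
[[0,13],[8,0],[28,18],[50,0]]
[[0,13],[8,0],[18,9],[28,18],[50,0]]
[[0,13],[8,0],[18,9],[28,18],[50,0]]
[[0,13],[8,0],[17,9],[28,18],[50,0]]
[[0,13],[8,0],[17,9],[28,18],[50,0]]
[[0,13],[8,0],[17,9],[28,18],[50,0]]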